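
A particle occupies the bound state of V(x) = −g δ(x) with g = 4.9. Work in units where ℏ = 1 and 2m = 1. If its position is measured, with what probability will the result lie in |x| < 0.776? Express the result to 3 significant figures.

The normalised bound state is ψ = √κ e^{−κ|x|} with κ = mg/ℏ² = 2.450.
P(|x| < d) = ∫_{−d}^{d} κ e^{−2κ|x|} dx = 1 − e^{−2κd} = 1 − e^{−3.802} = 0.9777.

P = 0.978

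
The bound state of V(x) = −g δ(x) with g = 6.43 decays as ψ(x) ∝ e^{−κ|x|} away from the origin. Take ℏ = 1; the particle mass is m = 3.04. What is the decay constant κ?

Integrate −(ℏ²/2m)ψ'' − gδ(x)ψ = Eψ from −ε to +ε: the ψ'' term gives ψ'(0⁺) − ψ'(0⁻) and the δ term gives −(2mg/ℏ²)ψ(0).
With ψ ∝ e^{−κ|x|} this yields −2κ = −2mg/ℏ², so κ = mg/ℏ² = 19.55.

κ = 19.5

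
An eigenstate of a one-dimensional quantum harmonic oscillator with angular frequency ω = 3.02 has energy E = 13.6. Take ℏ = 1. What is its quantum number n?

E_n = ℏω(n + ½) ⇒ n = E/(ℏω) − ½ = 13.6/3.02 − 0.5 = 4.003 → n = 4.

n = 4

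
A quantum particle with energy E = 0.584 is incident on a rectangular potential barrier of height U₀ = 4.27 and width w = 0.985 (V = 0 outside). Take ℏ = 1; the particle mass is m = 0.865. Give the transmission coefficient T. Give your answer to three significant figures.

T = 0.0131

Since E < U₀ the interior solution is evanescent with decay constant κ = √(2m(U₀ − E))/ℏ = 2.525.
κw = 2.487, sinh(κw) = 5.973.
The exact tunnelling result is T⁻¹ = 1 + U₀² sinh²(κw) / [4E(U₀ − E)] = 76.55, so T = 0.0131.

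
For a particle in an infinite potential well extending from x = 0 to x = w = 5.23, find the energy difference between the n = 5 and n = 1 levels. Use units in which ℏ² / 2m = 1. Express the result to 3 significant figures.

E_n = n²π²ℏ²/(2mw²), so ΔE = (5² − 1²) π²ℏ²/(2mw²).
ΔE = 24 × π² / (2 × 0.5 × 5.23²) = 8.660.

ΔE = 8.66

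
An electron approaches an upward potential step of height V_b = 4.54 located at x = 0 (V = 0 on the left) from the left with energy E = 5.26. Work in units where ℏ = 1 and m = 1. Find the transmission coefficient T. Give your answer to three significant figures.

T = 0.789

The wavenumbers are k₁ = √(2mE)/ℏ = 3.243 on the left and k₂ = √(2m(E − V_b))/ℏ = 1.200 on the right.
Matching ψ and ψ′ at x = 0 gives r = (k₁ − k₂)/(k₁ + k₂), so R = r² = 0.2115 and T = 1 − R = 0.7885.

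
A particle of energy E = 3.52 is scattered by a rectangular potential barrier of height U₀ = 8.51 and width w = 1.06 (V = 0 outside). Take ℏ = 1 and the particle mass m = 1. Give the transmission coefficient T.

Since E < U₀ the interior solution is evanescent with decay constant κ = √(2m(U₀ − E))/ℏ = 3.159.
κw = 3.349, sinh(κw) = 14.21.
Matching ψ, ψ′ at both faces gives T = [1 + U₀² sinh²(κw) / (4E(U₀ − E))]⁻¹ = 1/209.3 = 0.00478.

T = 0.00478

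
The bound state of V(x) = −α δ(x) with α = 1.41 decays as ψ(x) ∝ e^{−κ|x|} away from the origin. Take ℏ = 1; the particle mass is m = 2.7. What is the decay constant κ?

κ = 3.81

Integrate −(ℏ²/2m)ψ'' − αδ(x)ψ = Eψ from −ε to +ε: the ψ'' term gives ψ'(0⁺) − ψ'(0⁻) and the δ term gives −(2mα/ℏ²)ψ(0).
With ψ ∝ e^{−κ|x|} this yields −2κ = −2mα/ℏ², so κ = mα/ℏ² = 3.807.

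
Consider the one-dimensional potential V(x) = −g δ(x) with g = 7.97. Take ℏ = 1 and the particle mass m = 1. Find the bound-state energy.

For x ≠ 0 the bound state is ψ ∝ e^{−κ|x|}; integrating the TISE across the delta gives the cusp condition 2κ = 2mg/ℏ², so κ = 7.970.
Then E = −ℏ²κ²/(2m) = −mg²/(2ℏ²) = -31.76.

E = -31.8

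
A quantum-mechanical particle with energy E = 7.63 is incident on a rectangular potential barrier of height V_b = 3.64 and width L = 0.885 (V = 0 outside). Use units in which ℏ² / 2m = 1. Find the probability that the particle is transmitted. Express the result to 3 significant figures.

T = 0.905

Above the barrier the interior wavenumber is k₂ = √(2m(E − V_b))/ℏ = 1.997, giving phase k₂L = 1.768.
T = [1 + V_b² sin²(k₂L) / (4E(E − V_b))]⁻¹ = 1/1.105 = 0.905.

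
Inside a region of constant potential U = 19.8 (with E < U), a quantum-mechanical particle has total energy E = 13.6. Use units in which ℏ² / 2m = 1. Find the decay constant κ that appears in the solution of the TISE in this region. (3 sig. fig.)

Since E < U the TISE in this region is ψ'' = κ²ψ with κ = √(2m(U − E))/ℏ.
κ = √(2 × 0.5 × 6.2) = 2.490.

κ = 2.49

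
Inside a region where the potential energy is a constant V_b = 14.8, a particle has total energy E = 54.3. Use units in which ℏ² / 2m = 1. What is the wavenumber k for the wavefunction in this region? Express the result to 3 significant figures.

With E > V_b the solution is oscillatory, ψ ∝ e^{±ikx} with k = √(2m(E − V_b))/ℏ.
k = √(2 × 0.5 × 39.5) = 6.285.

k = 6.28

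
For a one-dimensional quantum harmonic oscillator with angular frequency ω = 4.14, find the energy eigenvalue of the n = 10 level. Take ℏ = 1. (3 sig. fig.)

The oscillator eigenvalues are E_n = ℏω(n + ½), so E_10 = 4.14 × 10.5 = 43.47.

E = 43.5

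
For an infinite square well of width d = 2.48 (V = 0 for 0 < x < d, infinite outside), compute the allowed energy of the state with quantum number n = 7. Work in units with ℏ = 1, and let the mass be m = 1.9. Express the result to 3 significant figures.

Requiring ψ(0) = ψ(d) = 0 quantises k = nπ/d, hence E_n = ℏ²k²/2m = n²π²ℏ²/(2md²).
E_7 = 7² × π² / (2 × 1.9 × 2.48²) = 20.69.

E = 20.7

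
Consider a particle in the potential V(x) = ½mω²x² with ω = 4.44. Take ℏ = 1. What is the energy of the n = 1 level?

The oscillator eigenvalues are E_n = ℏω(n + ½), so E_1 = 4.44 × 1.5 = 6.660.

E = 6.66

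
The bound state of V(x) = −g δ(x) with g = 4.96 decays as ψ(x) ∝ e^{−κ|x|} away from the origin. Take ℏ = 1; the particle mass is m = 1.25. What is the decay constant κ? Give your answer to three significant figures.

Integrating the TISE across x = 0 gives the cusp condition ψ'(0⁺) − ψ'(0⁻) = −(2mg/ℏ²)ψ(0).
With ψ ∝ e^{−κ|x|} this yields −2κ = −2mg/ℏ², so κ = mg/ℏ² = 6.200.

κ = 6.20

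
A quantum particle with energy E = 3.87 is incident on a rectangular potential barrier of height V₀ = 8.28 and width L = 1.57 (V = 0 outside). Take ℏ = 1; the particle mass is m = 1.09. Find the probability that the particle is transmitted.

Since E < V₀ the interior solution is evanescent with decay constant κ = √(2m(V₀ − E))/ℏ = 3.101.
κL = 4.868, sinh(κL) = 65.02.
The exact tunnelling result is T⁻¹ = 1 + V₀² sinh²(κL) / [4E(V₀ − E)] = 4247, so T = 0.000235.

T = 0.000235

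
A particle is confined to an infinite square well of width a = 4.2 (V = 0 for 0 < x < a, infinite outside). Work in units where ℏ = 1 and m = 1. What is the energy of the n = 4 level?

Requiring ψ(0) = ψ(a) = 0 quantises k = nπ/a, hence E_n = ℏ²k²/2m = n²π²ℏ²/(2ma²).
E_4 = 4² × π² / (2 × 1 × 4.2²) = 4.476.

E = 4.48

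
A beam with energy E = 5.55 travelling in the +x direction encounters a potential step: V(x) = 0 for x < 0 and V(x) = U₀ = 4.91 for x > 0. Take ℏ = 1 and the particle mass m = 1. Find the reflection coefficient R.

R = 0.243

The wavenumbers are k₁ = √(2mE)/ℏ = 3.332 on the left and k₂ = √(2m(E − U₀))/ℏ = 1.131 on the right.
Matching ψ and ψ′ at x = 0 gives r = (k₁ − k₂)/(k₁ + k₂), so R = r² = 0.2431 and T = 1 − R = 0.7569.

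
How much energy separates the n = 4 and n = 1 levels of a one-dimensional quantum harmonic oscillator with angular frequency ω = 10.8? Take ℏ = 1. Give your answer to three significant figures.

E_n = ℏω(n + ½), so ΔE = (4 − 1) ℏω = 3 × 10.8 = 32.40.

ΔE = 32.4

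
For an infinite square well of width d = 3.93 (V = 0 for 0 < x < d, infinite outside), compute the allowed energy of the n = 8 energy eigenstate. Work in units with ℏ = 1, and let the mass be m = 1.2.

E = 17.0

Requiring ψ(0) = ψ(d) = 0 quantises k = nπ/d, hence E_n = ℏ²k²/2m = n²π²ℏ²/(2md²).
E_8 = 8² × π² / (2 × 1.2 × 3.93²) = 17.04.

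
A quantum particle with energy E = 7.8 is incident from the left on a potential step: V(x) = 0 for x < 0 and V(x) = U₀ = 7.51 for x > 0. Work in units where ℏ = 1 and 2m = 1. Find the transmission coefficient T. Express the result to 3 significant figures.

T = 0.542

The wavenumbers are k₁ = √(2mE)/ℏ = 2.793 on the left and k₂ = √(2m(E − U₀))/ℏ = 0.5385 on the right.
Continuity of ψ and ψ′ at the step yields the reflection amplitude r = (k₁ − k₂)/(k₁ + k₂) = 0.6767; thus R = |r|² = 0.4579, T = 0.5421.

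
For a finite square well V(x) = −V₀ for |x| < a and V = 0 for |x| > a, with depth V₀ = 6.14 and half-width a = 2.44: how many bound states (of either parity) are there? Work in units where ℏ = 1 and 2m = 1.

The dimensionless depth is z₀ = a√(2mV₀)/ℏ = 2.44 × √(6.140) = 6.046.
The even/odd transcendental equations gain one root per π/2 in z₀, giving N = 1 + ⌊2z₀/π⌋ = 1 + ⌊3.849⌋ = 4.

N = 4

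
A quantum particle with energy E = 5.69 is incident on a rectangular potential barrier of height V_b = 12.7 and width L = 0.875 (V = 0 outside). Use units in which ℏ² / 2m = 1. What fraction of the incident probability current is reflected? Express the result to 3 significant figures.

R = 0.962

E < V_b: inside the barrier ψ ∝ e^{±κx} with κ = √(2m(V_b − E))/ℏ = 2.648.
κL = 2.317, sinh(κL) = 5.022.
Matching ψ, ψ′ at both faces gives T = [1 + V_b² sinh²(κL) / (4E(V_b − E))]⁻¹ = 1/26.49 = 0.0377.
R = 1 − T = 0.962.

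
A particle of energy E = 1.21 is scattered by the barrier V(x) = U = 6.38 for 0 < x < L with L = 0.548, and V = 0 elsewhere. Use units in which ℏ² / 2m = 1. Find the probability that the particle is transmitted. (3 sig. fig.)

E < U: inside the barrier ψ ∝ e^{±κx} with κ = √(2m(U − E))/ℏ = 2.274.
κL = 1.246, sinh(κL) = 1.594.
Matching ψ, ψ′ at both faces gives T = [1 + U² sinh²(κL) / (4E(U − E))]⁻¹ = 1/5.135 = 0.195.

T = 0.195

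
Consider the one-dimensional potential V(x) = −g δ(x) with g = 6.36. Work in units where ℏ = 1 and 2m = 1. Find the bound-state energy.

E = -10.1

For x ≠ 0 the bound state is ψ ∝ e^{−κ|x|}; integrating the TISE across the delta gives the cusp condition 2κ = 2mg/ℏ², so κ = 3.180.
Then E = −ℏ²κ²/(2m) = −mg²/(2ℏ²) = -10.11.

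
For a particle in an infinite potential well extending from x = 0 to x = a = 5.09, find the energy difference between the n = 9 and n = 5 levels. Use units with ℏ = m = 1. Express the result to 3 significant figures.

ΔE = 10.7

E_n = n²π²ℏ²/(2ma²), so ΔE = (9² − 5²) π²ℏ²/(2ma²).
ΔE = 56 × π² / (2 × 1 × 5.09²) = 10.67.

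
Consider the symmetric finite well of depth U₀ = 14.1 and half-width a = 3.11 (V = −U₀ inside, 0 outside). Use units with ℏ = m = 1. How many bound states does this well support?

N = 11

Define the well-strength parameter z₀ = (a/ℏ)√(2mU₀) = 3.11 × √(2·1·14.1) = 16.52.
The even/odd transcendental equations gain one root per π/2 in z₀, giving N = 1 + ⌊2z₀/π⌋ = 1 + ⌊10.51⌋ = 11.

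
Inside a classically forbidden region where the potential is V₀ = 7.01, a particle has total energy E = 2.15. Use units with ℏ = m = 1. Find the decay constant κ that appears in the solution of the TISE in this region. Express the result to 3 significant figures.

Since E < V₀ the TISE in this region is ψ'' = κ²ψ with κ = √(2m(V₀ − E))/ℏ.
κ = √(2 × 1 × 4.86) = 3.118.

κ = 3.12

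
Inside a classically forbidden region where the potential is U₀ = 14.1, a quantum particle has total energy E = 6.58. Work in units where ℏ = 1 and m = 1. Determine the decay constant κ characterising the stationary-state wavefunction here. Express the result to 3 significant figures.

κ = 3.88

Since E < U₀ the TISE in this region is ψ'' = κ²ψ with κ = √(2m(U₀ − E))/ℏ.
κ = √(2 × 1 × 7.52) = 3.878.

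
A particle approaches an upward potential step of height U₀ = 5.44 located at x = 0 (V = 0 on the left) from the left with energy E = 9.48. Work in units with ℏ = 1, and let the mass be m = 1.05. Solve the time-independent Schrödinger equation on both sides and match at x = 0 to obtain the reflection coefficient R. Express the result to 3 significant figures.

R = 0.0441

The wavenumbers are k₁ = √(2mE)/ℏ = 4.462 on the left and k₂ = √(2m(E − U₀))/ℏ = 2.913 on the right.
Matching ψ and ψ′ at x = 0 gives r = (k₁ − k₂)/(k₁ + k₂), so R = r² = 0.04413 and T = 1 − R = 0.9559.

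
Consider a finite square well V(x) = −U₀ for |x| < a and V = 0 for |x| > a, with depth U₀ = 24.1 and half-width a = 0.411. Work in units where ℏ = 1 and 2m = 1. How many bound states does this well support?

N = 2

The dimensionless depth is z₀ = a√(2mU₀)/ℏ = 0.411 × √(24.10) = 2.018.
A new bound state (alternating even/odd) appears each time z₀ passes a multiple of π/2, so N = ⌊2z₀/π⌋ + 1 = ⌊1.284⌋ + 1 = 2.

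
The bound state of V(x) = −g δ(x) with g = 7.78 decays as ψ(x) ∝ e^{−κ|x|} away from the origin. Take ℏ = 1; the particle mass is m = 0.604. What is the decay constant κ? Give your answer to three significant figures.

Integrating the TISE across x = 0 gives the cusp condition ψ'(0⁺) − ψ'(0⁻) = −(2mg/ℏ²)ψ(0).
With ψ ∝ e^{−κ|x|} this yields −2κ = −2mg/ℏ², so κ = mg/ℏ² = 4.699.

κ = 4.70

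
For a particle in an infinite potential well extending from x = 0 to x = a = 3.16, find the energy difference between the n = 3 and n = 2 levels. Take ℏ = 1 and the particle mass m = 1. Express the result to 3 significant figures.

ΔE = 2.47

E_n = n²π²ℏ²/(2ma²), so ΔE = (3² − 2²) π²ℏ²/(2ma²).
ΔE = 5 × π² / (2 × 1 × 3.16²) = 2.471.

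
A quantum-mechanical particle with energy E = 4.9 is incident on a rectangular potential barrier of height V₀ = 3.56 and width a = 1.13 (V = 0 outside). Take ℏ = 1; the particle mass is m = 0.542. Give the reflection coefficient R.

R = 0.316

Above the barrier the interior wavenumber is k₂ = √(2m(E − V₀))/ℏ = 1.205, giving phase k₂a = 1.362.
Matching at both interfaces gives T⁻¹ = 1 + V₀² sin²(k₂a) / [4E(E − V₀)] = 1.462, hence T = 0.684.
R = 1 − T = 0.316.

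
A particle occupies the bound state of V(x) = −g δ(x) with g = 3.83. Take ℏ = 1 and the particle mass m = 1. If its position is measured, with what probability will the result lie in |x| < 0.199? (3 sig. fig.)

P = 0.782

The normalised bound state is ψ = √κ e^{−κ|x|} with κ = mg/ℏ² = 3.830.
P(|x| < d) = ∫_{−d}^{d} κ e^{−2κ|x|} dx = 1 − e^{−2κd} = 1 − e^{−1.524} = 0.7822.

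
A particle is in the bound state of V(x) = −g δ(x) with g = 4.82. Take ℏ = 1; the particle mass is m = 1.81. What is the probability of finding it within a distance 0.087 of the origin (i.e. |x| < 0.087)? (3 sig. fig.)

The normalised bound state is ψ = √κ e^{−κ|x|} with κ = mg/ℏ² = 8.724.
P(|x| < d) = ∫_{−d}^{d} κ e^{−2κ|x|} dx = 1 − e^{−2κd} = 1 − e^{−1.518} = 0.7809.

P = 0.781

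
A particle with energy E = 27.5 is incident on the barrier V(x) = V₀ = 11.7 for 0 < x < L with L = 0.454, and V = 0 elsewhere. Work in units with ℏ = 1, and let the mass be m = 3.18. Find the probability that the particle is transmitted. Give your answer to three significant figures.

T = 0.929

Above the barrier the interior wavenumber is k₂ = √(2m(E − V₀))/ℏ = 10.02, giving phase k₂L = 4.551.
T = [1 + V₀² sin²(k₂L) / (4E(E − V₀))]⁻¹ = 1/1.077 = 0.929.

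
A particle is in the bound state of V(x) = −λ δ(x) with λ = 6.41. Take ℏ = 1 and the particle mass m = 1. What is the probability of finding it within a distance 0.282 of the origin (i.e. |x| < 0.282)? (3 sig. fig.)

P = 0.973

The normalised bound state is ψ = √κ e^{−κ|x|} with κ = mλ/ℏ² = 6.410.
P(|x| < d) = ∫_{−d}^{d} κ e^{−2κ|x|} dx = 1 − e^{−2κd} = 1 − e^{−3.615} = 0.9731.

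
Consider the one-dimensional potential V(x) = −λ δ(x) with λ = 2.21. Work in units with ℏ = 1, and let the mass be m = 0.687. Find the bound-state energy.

The bound state is ψ(x) = √κ e^{−κ|x|}. The derivative jump ψ'(0⁺) − ψ'(0⁻) = −(2mλ/ℏ²)ψ(0) fixes κ = mλ/ℏ² = 1.518.
Then E = −ℏ²κ²/(2m) = −mλ²/(2ℏ²) = -1.678.

E = -1.68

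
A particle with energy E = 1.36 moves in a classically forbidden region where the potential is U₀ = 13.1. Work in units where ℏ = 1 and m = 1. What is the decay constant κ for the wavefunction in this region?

Since E < U₀ the TISE in this region is ψ'' = κ²ψ with κ = √(2m(U₀ − E))/ℏ.
κ = √(2 × 1 × 11.74) = 4.846.

κ = 4.85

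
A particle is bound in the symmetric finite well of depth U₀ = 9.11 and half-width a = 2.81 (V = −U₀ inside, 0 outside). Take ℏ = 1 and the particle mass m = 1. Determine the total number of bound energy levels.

Define the well-strength parameter z₀ = (a/ℏ)√(2mU₀) = 2.81 × √(2·1·9.11) = 11.99.
The even/odd transcendental equations gain one root per π/2 in z₀, giving N = 1 + ⌊2z₀/π⌋ = 1 + ⌊7.636⌋ = 8.

N = 8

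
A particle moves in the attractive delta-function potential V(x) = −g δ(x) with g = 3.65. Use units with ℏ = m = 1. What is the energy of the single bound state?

E = -6.66

For x ≠ 0 the bound state is ψ ∝ e^{−κ|x|}; integrating the TISE across the delta gives the cusp condition 2κ = 2mg/ℏ², so κ = 3.650.
Then E = −ℏ²κ²/(2m) = −mg²/(2ℏ²) = -6.661.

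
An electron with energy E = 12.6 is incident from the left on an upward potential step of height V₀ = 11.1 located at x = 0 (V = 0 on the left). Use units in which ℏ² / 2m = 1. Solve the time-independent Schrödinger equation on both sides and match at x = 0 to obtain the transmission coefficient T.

T = 0.763

On each side the TISE gives plane waves with k = √(2m(E − V))/ℏ: k₁ = √(2·½·12.6) = 3.550, k₂ = √(2·½·1.5) = 1.225.
Matching ψ and ψ′ at x = 0 gives r = (k₁ − k₂)/(k₁ + k₂), so R = r² = 0.2371 and T = 1 − R = 0.7629.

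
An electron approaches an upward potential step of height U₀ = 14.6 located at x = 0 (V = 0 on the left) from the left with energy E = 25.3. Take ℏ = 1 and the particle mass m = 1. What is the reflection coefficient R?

R = 0.0449

On each side the TISE gives plane waves with k = √(2m(E − V))/ℏ: k₁ = √(2·1·25.3) = 7.113, k₂ = √(2·1·10.7) = 4.626.
Matching ψ and ψ′ at x = 0 gives r = (k₁ − k₂)/(k₁ + k₂), so R = r² = 0.04489 and T = 1 − R = 0.9551.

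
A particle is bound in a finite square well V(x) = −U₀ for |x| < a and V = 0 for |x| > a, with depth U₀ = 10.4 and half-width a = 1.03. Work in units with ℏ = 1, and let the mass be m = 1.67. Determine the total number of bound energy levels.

N = 4

The dimensionless depth is z₀ = a√(2mU₀)/ℏ = 1.03 × √(34.74) = 6.071.
The even/odd transcendental equations gain one root per π/2 in z₀, giving N = 1 + ⌊2z₀/π⌋ = 1 + ⌊3.865⌋ = 4.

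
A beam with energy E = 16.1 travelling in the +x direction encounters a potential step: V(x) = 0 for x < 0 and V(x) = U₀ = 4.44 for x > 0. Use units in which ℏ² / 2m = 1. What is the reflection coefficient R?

On each side the TISE gives plane waves with k = √(2m(E − V))/ℏ: k₁ = √(2·½·16.1) = 4.012, k₂ = √(2·½·11.66) = 3.415.
Matching ψ and ψ′ at x = 0 gives r = (k₁ − k₂)/(k₁ + k₂), so R = r² = 0.006479 and T = 1 − R = 0.9935.

R = 0.00648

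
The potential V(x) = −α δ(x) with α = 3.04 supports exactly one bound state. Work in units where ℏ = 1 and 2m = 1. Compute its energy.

The bound state is ψ(x) = √κ e^{−κ|x|}. The derivative jump ψ'(0⁺) − ψ'(0⁻) = −(2mα/ℏ²)ψ(0) fixes κ = mα/ℏ² = 1.520.
Then E = −ℏ²κ²/(2m) = −mα²/(2ℏ²) = -2.310.

E = -2.31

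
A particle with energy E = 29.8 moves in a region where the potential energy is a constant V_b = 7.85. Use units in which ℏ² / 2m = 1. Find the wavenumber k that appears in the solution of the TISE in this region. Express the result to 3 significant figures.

k = 4.69

With E > V_b the solution is oscillatory, ψ ∝ e^{±ikx} with k = √(2m(E − V_b))/ℏ.
k = √(2 × 0.5 × 21.95) = 4.685.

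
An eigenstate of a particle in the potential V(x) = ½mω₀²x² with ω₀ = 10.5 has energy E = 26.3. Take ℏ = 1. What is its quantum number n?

n = 2

E_n = ℏω₀(n + ½) ⇒ n = E/(ℏω₀) − ½ = 26.3/10.5 − 0.5 = 2.005 → n = 2.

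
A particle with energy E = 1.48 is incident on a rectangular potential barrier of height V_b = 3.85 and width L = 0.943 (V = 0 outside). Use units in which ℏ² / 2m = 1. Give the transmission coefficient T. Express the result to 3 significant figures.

Since E < V_b the interior solution is evanescent with decay constant κ = √(2m(V_b − E))/ℏ = 1.539.
κL = 1.452, sinh(κL) = 2.018.
Matching ψ, ψ′ at both faces gives T = [1 + V_b² sinh²(κL) / (4E(V_b − E))]⁻¹ = 1/5.303 = 0.189.

T = 0.189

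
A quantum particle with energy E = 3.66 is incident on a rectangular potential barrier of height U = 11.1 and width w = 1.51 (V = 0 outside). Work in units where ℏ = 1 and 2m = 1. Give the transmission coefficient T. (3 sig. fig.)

T = 0.000935

Since E < U the interior solution is evanescent with decay constant κ = √(2m(U − E))/ℏ = 2.728.
κw = 4.119, sinh(κw) = 30.73.
Matching ψ, ψ′ at both faces gives T = [1 + U² sinh²(κw) / (4E(U − E))]⁻¹ = 1/1069 = 0.000935.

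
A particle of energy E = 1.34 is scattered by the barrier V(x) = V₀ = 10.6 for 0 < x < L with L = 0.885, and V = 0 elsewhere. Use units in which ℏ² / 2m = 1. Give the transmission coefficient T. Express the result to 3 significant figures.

T = 0.00810

Since E < V₀ the interior solution is evanescent with decay constant κ = √(2m(V₀ − E))/ℏ = 3.043.
κL = 2.693, sinh(κL) = 7.355.
Matching ψ, ψ′ at both faces gives T = [1 + V₀² sinh²(κL) / (4E(V₀ − E))]⁻¹ = 1/123.5 = 0.00810.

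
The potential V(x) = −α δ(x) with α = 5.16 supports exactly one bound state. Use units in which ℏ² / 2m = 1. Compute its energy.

E = -6.66

The bound state is ψ(x) = √κ e^{−κ|x|}. The derivative jump ψ'(0⁺) − ψ'(0⁻) = −(2mα/ℏ²)ψ(0) fixes κ = mα/ℏ² = 2.580.
Then E = −ℏ²κ²/(2m) = −mα²/(2ℏ²) = -6.656.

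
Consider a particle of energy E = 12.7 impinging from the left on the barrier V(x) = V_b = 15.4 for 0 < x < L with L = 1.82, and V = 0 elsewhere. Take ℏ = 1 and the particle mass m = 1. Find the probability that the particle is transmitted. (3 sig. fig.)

T = 0.000491

E < V_b: inside the barrier ψ ∝ e^{±κx} with κ = √(2m(V_b − E))/ℏ = 2.324.
κL = 4.229, sinh(κL) = 34.33.
Matching ψ, ψ′ at both faces gives T = [1 + V_b² sinh²(κL) / (4E(V_b − E))]⁻¹ = 1/2038 = 0.000491.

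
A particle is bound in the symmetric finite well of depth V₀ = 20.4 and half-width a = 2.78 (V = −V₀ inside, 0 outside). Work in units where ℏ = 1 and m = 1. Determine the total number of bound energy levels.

Define the well-strength parameter z₀ = (a/ℏ)√(2mV₀) = 2.78 × √(2·1·20.4) = 17.76.
The even/odd transcendental equations gain one root per π/2 in z₀, giving N = 1 + ⌊2z₀/π⌋ = 1 + ⌊11.30⌋ = 12.

N = 12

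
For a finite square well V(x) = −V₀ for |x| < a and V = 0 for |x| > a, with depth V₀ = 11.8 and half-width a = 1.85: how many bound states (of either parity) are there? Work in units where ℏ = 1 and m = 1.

N = 6

The dimensionless depth is z₀ = a√(2mV₀)/ℏ = 1.85 × √(23.60) = 8.987.
A new bound state (alternating even/odd) appears each time z₀ passes a multiple of π/2, so N = ⌊2z₀/π⌋ + 1 = ⌊5.721⌋ + 1 = 6.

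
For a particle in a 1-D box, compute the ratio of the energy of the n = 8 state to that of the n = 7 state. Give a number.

E_n = n²π²ℏ²/(2mL²) so the ratio is n₂²/n₁² = 64/49 = 1.30612.

1.30612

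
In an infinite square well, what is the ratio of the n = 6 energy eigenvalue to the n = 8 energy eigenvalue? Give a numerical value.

0.5625

Since E_n ∝ n², the ratio is (6/8)² = 0.5625.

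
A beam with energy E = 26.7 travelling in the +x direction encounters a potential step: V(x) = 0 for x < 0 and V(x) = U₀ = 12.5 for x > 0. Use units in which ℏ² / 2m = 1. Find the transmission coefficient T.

T = 0.975

On each side the TISE gives plane waves with k = √(2m(E − V))/ℏ: k₁ = √(2·½·26.7) = 5.167, k₂ = √(2·½·14.2) = 3.768.
Continuity of ψ and ψ′ at the step yields the reflection amplitude r = (k₁ − k₂)/(k₁ + k₂) = 0.1566; thus R = |r|² = 0.02451, T = 0.9755.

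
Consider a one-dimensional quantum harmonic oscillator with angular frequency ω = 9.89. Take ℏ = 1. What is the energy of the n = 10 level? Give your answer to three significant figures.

E = 104

The oscillator eigenvalues are E_n = ℏω(n + ½), so E_10 = 9.89 × 10.5 = 103.8.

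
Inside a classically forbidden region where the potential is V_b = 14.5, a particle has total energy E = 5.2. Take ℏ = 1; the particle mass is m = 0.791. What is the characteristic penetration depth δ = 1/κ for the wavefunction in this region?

Since E < V_b the TISE in this region is ψ'' = κ²ψ with κ = √(2m(V_b − E))/ℏ.
κ = √(2 × 0.791 × 9.3) = 3.836. The penetration depth is δ = 1/κ = 0.261.

δ = 0.261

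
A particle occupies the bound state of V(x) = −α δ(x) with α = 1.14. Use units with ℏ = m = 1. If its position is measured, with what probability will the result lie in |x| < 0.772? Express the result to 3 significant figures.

The normalised bound state is ψ = √κ e^{−κ|x|} with κ = mα/ℏ² = 1.140.
P(|x| < d) = ∫_{−d}^{d} κ e^{−2κ|x|} dx = 1 − e^{−2κd} = 1 − e^{−1.760} = 0.8280.

P = 0.828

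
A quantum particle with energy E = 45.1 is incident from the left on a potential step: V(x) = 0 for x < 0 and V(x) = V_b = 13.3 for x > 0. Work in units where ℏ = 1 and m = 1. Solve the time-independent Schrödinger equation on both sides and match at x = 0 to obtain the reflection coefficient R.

R = 0.00759

On each side the TISE gives plane waves with k = √(2m(E − V))/ℏ: k₁ = √(2·1·45.1) = 9.497, k₂ = √(2·1·31.8) = 7.975.
Matching ψ and ψ′ at x = 0 gives r = (k₁ − k₂)/(k₁ + k₂), so R = r² = 0.007592 and T = 1 − R = 0.9924.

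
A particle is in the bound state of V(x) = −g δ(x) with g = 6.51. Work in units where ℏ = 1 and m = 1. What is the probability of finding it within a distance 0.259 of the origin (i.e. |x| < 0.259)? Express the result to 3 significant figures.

The normalised bound state is ψ = √κ e^{−κ|x|} with κ = mg/ℏ² = 6.510.
P(|x| < d) = ∫_{−d}^{d} κ e^{−2κ|x|} dx = 1 − e^{−2κd} = 1 − e^{−3.372} = 0.9657.

P = 0.966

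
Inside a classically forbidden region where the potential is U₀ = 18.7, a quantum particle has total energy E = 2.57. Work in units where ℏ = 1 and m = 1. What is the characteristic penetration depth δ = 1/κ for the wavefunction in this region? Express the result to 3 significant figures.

Since E < U₀ the TISE in this region is ψ'' = κ²ψ with κ = √(2m(U₀ − E))/ℏ.
κ = √(2 × 1 × 16.13) = 5.680. The penetration depth is δ = 1/κ = 0.176.

δ = 0.176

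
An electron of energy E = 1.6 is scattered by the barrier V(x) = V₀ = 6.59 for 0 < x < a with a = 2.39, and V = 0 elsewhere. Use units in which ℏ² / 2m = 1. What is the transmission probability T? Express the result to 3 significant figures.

T = 0.0000678

Since E < V₀ the interior solution is evanescent with decay constant κ = √(2m(V₀ − E))/ℏ = 2.234.
κa = 5.339, sinh(κa) = 104.1.
The exact tunnelling result is T⁻¹ = 1 + V₀² sinh²(κa) / [4E(V₀ − E)] = 14750, so T = 0.0000678.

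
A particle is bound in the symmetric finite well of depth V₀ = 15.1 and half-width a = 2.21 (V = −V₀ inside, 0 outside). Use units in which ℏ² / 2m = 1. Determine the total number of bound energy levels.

N = 6

The dimensionless depth is z₀ = a√(2mV₀)/ℏ = 2.21 × √(15.10) = 8.588.
A new bound state (alternating even/odd) appears each time z₀ passes a multiple of π/2, so N = ⌊2z₀/π⌋ + 1 = ⌊5.467⌋ + 1 = 6.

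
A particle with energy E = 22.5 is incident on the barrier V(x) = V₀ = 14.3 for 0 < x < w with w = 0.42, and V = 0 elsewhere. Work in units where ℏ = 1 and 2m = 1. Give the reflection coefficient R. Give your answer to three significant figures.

E > V₀: inside the barrier k₂ = √(2m(E − V₀))/ℏ = 2.864, k₂w = 1.203.
T = [1 + V₀² sin²(k₂w) / (4E(E − V₀))]⁻¹ = 1/1.241 = 0.806.
R = 1 − T = 0.194.

R = 0.194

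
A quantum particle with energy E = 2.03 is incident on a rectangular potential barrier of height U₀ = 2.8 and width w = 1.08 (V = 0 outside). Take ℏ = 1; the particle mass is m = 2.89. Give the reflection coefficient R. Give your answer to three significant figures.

R = 0.967

Since E < U₀ the interior solution is evanescent with decay constant κ = √(2m(U₀ − E))/ℏ = 2.110.
κw = 2.278, sinh(κw) = 4.829.
The exact tunnelling result is T⁻¹ = 1 + U₀² sinh²(κw) / [4E(U₀ − E)] = 30.25, so T = 0.0331.
R = 1 − T = 0.967.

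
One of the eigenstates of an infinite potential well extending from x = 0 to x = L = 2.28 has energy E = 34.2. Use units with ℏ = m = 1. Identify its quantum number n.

n = 6

For an infinite well E_n = n²π²ℏ²/(2mL²), so n = (L/πℏ)√(2mE).
n = (2.28/π) × √(2 × 1 × 34.2) = 6.002 → n = 6.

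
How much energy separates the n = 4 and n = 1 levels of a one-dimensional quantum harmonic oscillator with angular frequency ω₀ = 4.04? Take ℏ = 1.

E_n = ℏω₀(n + ½), so ΔE = (4 − 1) ℏω₀ = 3 × 4.04 = 12.12.

ΔE = 12.1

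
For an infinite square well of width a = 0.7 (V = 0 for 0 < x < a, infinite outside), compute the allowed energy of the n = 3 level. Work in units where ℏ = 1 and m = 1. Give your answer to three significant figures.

E = 90.6

Requiring ψ(0) = ψ(a) = 0 quantises k = nπ/a, hence E_n = ℏ²k²/2m = n²π²ℏ²/(2ma²).
E_3 = 3² × π² / (2 × 1 × 0.7²) = 90.64.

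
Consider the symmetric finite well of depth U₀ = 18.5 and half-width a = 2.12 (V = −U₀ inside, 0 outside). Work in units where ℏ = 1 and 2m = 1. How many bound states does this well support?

N = 6

The dimensionless depth is z₀ = a√(2mU₀)/ℏ = 2.12 × √(18.50) = 9.118.
The even/odd transcendental equations gain one root per π/2 in z₀, giving N = 1 + ⌊2z₀/π⌋ = 1 + ⌊5.805⌋ = 6.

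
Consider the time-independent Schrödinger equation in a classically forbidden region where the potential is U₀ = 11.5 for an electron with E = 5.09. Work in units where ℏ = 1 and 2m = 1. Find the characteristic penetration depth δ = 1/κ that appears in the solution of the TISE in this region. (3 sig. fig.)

δ = 0.395

Since E < U₀ the TISE in this region is ψ'' = κ²ψ with κ = √(2m(U₀ − E))/ℏ.
κ = √(2 × 0.5 × 6.41) = 2.532. The penetration depth is δ = 1/κ = 0.395.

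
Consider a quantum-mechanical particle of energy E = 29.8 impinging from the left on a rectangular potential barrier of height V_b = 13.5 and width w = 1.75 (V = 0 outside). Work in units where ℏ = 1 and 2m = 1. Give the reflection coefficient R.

R = 0.0445

Above the barrier the interior wavenumber is k₂ = √(2m(E − V_b))/ℏ = 4.037, giving phase k₂w = 7.065.
T = [1 + V_b² sin²(k₂w) / (4E(E − V_b))]⁻¹ = 1/1.047 = 0.955.
R = 1 − T = 0.0445.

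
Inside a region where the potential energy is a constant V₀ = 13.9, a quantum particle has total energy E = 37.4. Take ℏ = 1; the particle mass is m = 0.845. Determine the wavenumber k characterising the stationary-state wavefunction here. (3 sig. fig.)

With E > V₀ the solution is oscillatory, ψ ∝ e^{±ikx} with k = √(2m(E − V₀))/ℏ.
k = √(2 × 0.845 × 23.5) = 6.302.

k = 6.30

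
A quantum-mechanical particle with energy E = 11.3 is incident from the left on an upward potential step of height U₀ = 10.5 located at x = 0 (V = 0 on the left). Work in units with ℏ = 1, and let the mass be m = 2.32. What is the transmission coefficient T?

T = 0.664

The wavenumbers are k₁ = √(2mE)/ℏ = 7.241 on the left and k₂ = √(2m(E − U₀))/ℏ = 1.927 on the right.
Continuity of ψ and ψ′ at the step yields the reflection amplitude r = (k₁ − k₂)/(k₁ + k₂) = 0.5797; thus R = |r|² = 0.3360, T = 0.6640.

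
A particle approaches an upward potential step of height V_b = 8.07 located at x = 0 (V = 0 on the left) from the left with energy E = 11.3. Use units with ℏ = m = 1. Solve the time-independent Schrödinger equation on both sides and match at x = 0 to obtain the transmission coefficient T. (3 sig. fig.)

On each side the TISE gives plane waves with k = √(2m(E − V))/ℏ: k₁ = √(2·1·11.3) = 4.754, k₂ = √(2·1·3.23) = 2.542.
Continuity of ψ and ψ′ at the step yields the reflection amplitude r = (k₁ − k₂)/(k₁ + k₂) = 0.3032; thus R = |r|² = 0.09195, T = 0.9080.

T = 0.908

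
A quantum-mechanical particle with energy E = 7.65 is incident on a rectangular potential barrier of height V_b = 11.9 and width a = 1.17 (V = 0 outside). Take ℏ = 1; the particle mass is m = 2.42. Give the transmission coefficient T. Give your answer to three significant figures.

E < V_b: inside the barrier ψ ∝ e^{±κx} with κ = √(2m(V_b − E))/ℏ = 4.535.
κa = 5.306, sinh(κa) = 100.8.
The exact tunnelling result is T⁻¹ = 1 + V_b² sinh²(κa) / [4E(V_b − E)] = 11070, so T = 0.0000904.

T = 0.0000904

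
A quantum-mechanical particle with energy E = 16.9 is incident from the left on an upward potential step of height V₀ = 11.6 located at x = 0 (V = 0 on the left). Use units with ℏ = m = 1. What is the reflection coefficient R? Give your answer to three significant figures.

On each side the TISE gives plane waves with k = √(2m(E − V))/ℏ: k₁ = √(2·1·16.9) = 5.814, k₂ = √(2·1·5.3) = 3.256.
Matching ψ and ψ′ at x = 0 gives r = (k₁ − k₂)/(k₁ + k₂), so R = r² = 0.07955 and T = 1 − R = 0.9205.

R = 0.0795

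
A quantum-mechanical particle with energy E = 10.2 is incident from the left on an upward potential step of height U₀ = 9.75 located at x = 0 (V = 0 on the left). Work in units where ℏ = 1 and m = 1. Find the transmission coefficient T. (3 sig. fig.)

T = 0.574

On each side the TISE gives plane waves with k = √(2m(E − V))/ℏ: k₁ = √(2·1·10.2) = 4.517, k₂ = √(2·1·0.45) = 0.9487.
Matching ψ and ψ′ at x = 0 gives r = (k₁ − k₂)/(k₁ + k₂), so R = r² = 0.4262 and T = 1 − R = 0.5738.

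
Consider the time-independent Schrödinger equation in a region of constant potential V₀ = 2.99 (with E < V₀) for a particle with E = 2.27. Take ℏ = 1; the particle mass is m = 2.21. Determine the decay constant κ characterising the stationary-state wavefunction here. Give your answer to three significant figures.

κ = 1.78

Since E < V₀ the TISE in this region is ψ'' = κ²ψ with κ = √(2m(V₀ − E))/ℏ.
κ = √(2 × 2.21 × 0.72) = 1.784.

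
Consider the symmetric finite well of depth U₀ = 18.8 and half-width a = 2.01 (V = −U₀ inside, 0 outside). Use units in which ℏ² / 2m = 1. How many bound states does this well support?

N = 6

Define the well-strength parameter z₀ = (a/ℏ)√(2mU₀) = 2.01 × √(2·0.5·18.8) = 8.715.
A new bound state (alternating even/odd) appears each time z₀ passes a multiple of π/2, so N = ⌊2z₀/π⌋ + 1 = ⌊5.548⌋ + 1 = 6.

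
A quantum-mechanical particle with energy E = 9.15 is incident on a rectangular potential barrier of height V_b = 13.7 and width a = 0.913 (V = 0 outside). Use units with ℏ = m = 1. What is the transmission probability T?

T = 0.0143

Since E < V_b the interior solution is evanescent with decay constant κ = √(2m(V_b − E))/ℏ = 3.017.
κa = 2.754, sinh(κa) = 7.822.
Matching ψ, ψ′ at both faces gives T = [1 + V_b² sinh²(κa) / (4E(V_b − E))]⁻¹ = 1/69.96 = 0.0143.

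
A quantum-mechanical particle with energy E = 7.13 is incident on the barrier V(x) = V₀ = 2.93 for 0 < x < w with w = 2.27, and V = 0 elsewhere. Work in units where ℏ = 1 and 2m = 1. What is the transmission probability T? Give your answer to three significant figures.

E > V₀: inside the barrier k₂ = √(2m(E − V₀))/ℏ = 2.049, k₂w = 4.652.
Matching at both interfaces gives T⁻¹ = 1 + V₀² sin²(k₂w) / [4E(E − V₀)] = 1.071, hence T = 0.933.

T = 0.933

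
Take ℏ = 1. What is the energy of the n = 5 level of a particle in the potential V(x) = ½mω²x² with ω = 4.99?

Using E_n = (n + ½)ℏω: E_5 = 5.5 × 4.99 = 27.45.

E = 27.4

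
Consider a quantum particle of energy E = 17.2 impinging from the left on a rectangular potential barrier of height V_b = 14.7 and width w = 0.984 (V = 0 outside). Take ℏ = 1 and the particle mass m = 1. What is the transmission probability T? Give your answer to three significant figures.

E > V_b: inside the barrier k₂ = √(2m(E − V_b))/ℏ = 2.236, k₂w = 2.200.
Matching at both interfaces gives T⁻¹ = 1 + V_b² sin²(k₂w) / [4E(E − V_b)] = 1.821, hence T = 0.549.

T = 0.549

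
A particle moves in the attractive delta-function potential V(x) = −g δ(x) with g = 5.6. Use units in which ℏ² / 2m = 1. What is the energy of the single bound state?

E = -7.84

For x ≠ 0 the bound state is ψ ∝ e^{−κ|x|}; integrating the TISE across the delta gives the cusp condition 2κ = 2mg/ℏ², so κ = 2.800.
Then E = −ℏ²κ²/(2m) = −mg²/(2ℏ²) = -7.840.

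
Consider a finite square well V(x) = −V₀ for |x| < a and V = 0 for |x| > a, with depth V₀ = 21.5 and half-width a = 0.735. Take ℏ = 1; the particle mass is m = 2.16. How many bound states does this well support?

N = 5

The dimensionless depth is z₀ = a√(2mV₀)/ℏ = 0.735 × √(92.88) = 7.084.
A new bound state (alternating even/odd) appears each time z₀ passes a multiple of π/2, so N = ⌊2z₀/π⌋ + 1 = ⌊4.510⌋ + 1 = 5.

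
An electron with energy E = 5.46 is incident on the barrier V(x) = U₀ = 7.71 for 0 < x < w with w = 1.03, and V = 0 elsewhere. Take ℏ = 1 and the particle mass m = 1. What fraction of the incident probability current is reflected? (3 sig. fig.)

R = 0.959

E < U₀: inside the barrier ψ ∝ e^{±κx} with κ = √(2m(U₀ − E))/ℏ = 2.121.
κw = 2.185, sinh(κw) = 4.389.
The exact tunnelling result is T⁻¹ = 1 + U₀² sinh²(κw) / [4E(U₀ − E)] = 24.30, so T = 0.0411.
R = 1 − T = 0.959.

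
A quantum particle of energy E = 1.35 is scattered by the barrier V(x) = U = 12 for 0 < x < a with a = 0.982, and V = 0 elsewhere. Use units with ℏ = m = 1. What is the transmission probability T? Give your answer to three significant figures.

T = 0.000185

Since E < U the interior solution is evanescent with decay constant κ = √(2m(U − E))/ℏ = 4.615.
κa = 4.532, sinh(κa) = 46.47.
Matching ψ, ψ′ at both faces gives T = [1 + U² sinh²(κa) / (4E(U − E))]⁻¹ = 1/5409 = 0.000185.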